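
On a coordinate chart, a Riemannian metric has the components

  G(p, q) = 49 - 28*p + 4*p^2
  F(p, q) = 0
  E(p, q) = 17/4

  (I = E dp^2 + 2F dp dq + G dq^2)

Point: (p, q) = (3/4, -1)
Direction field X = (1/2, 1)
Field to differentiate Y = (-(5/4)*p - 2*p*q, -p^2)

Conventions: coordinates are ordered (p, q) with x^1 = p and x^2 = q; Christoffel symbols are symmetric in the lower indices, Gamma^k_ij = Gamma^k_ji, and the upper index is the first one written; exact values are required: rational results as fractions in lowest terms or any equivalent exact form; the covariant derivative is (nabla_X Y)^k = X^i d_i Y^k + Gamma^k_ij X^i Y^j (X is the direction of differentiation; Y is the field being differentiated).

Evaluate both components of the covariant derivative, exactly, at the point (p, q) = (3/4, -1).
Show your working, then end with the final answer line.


E = 17/4, F = 0, G = 121/4 at the point
E_p = 0, E_q = 0, F_p = 0, F_q = 0, G_p = -22, G_q = 0
EG - F^2 = 2057/16;  g^inv = (16/2057) * [[121/4, 0], [0, 17/4]]
first-kind symbols [ij,l] = (1/2)(d_i g_jl + d_j g_il - d_l g_ij): [pp,p] = E_p/2 = 0, [pp,q] = F_p - E_q/2 = 0, [pq,p] = E_q/2 = 0, [pq,q] = G_p/2 = -11, [qq,p] = F_q - G_p/2 = 11, [qq,q] = G_q/2 = 0
Gamma^p_ij = (G*[ij,p] - F*[ij,q])/(EG - F^2), Gamma^q_ij = (E*[ij,q] - F*[ij,p])/(EG - F^2)
Gamma_ppp = 0, Gamma_ppq = 0, Gamma_pqq = 44/17, Gamma_qpp = 0, Gamma_qpq = -4/11, Gamma_qqq = 0
X = (1/2, 1), Y = (9/16, -9/16) at the point

Answer: (nabla_X Y)^p = -351/136, (nabla_X Y)^q = -75/88


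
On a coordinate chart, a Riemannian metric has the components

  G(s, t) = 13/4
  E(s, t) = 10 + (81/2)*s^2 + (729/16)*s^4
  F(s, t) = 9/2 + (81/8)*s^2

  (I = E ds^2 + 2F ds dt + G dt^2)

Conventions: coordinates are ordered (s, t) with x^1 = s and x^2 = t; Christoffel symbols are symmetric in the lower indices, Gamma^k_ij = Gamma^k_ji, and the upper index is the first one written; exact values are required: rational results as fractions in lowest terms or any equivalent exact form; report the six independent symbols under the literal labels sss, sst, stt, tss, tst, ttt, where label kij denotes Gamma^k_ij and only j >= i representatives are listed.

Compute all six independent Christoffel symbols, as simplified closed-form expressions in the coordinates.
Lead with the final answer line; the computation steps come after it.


Answer: Gamma_sss = (1458*s^3 + 648*s)/(729*s^4 + 648*s^2 + 196), Gamma_sst = 0, Gamma_stt = 0, Gamma_tss = 324*s/(729*s^4 + 648*s^2 + 196), Gamma_tst = 0, Gamma_ttt = 0

E = 10 + (81/2)*s^2 + (729/16)*s^4; F = 9/2 + (81/8)*s^2; G = 13/4
Gamma^k_ij = (1/2) g^{kl} (d_i g_jl + d_j g_il - d_l g_ij), with g^inv = (1/(EG-F^2)) [[G, -F], [-F, E]]
first partials: E_s = 81*s + (729/4)*s^3, E_t = 0, F_s = (81/4)*s, F_t = 0, G_s = 0, G_t = 0
D = EG - F^2 = 49/4 + (81/2)*s^2 + (729/16)*s^4
expanded: Gamma^s_ss = (G E_s - 2F F_s + F E_t)/(2D), Gamma^s_st = (G E_t - F G_s)/(2D), Gamma^s_tt = (2G F_t - G G_s - F G_t)/(2D), Gamma^t_ss = (2E F_s - E E_t - F E_s)/(2D), Gamma^t_st = (E G_s - F E_t)/(2D), Gamma^t_tt = (E G_t - 2F F_t + F G_s)/(2D); substitute and cancel common factors


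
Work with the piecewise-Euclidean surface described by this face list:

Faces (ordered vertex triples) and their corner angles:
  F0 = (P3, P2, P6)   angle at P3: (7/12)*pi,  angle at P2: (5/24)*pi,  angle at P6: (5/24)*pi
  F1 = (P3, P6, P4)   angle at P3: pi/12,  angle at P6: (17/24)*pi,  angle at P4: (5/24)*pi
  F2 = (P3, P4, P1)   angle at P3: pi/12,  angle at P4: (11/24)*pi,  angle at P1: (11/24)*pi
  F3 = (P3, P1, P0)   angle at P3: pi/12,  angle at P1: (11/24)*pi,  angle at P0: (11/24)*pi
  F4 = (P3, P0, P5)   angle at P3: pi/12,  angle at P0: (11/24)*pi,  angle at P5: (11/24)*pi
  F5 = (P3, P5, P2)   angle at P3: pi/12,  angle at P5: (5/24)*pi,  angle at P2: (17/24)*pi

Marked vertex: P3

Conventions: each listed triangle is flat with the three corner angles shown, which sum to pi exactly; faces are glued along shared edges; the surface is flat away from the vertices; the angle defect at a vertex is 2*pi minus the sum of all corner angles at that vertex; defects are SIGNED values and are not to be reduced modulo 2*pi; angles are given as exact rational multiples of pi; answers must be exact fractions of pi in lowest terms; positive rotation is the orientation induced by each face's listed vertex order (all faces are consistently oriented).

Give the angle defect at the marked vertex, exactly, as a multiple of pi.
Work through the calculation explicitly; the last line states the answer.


Sum of corner angles at P3: pi
defect = 2*pi - pi

Answer: defect(P3) = pi


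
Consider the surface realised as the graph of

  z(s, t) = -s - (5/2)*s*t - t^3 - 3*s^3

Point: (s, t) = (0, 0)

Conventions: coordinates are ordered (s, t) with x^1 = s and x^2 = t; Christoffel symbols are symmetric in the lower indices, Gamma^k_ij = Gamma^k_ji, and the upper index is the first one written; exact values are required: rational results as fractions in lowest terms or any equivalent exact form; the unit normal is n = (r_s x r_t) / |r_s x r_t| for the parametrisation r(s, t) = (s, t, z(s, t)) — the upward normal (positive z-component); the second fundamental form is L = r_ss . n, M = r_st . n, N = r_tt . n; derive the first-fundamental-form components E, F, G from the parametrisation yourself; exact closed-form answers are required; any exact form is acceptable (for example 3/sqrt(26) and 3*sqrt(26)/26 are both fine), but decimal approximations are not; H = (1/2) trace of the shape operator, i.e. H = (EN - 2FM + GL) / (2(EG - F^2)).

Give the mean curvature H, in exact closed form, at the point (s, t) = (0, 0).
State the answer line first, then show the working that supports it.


Answer: H = 0

z_s = -1, z_t = 0, z_ss = 0, z_st = -5/2, z_tt = 0
E = 2, F = 0, G = 1; answer radicand W^2 = 2
unnormalised second-form numerators: l = 0, m = -5/2, n = 0; L = l/sqrt(2), and similarly M = m/sqrt(W^2), N = n/sqrt(W^2)
H = (E*n - 2*F*m + G*l) / (2*(EG - F^2)*sqrt(W^2)); E*n - 2*F*m + G*l = 0, EG - F^2 = 2, so H = (0)/sqrt(2)


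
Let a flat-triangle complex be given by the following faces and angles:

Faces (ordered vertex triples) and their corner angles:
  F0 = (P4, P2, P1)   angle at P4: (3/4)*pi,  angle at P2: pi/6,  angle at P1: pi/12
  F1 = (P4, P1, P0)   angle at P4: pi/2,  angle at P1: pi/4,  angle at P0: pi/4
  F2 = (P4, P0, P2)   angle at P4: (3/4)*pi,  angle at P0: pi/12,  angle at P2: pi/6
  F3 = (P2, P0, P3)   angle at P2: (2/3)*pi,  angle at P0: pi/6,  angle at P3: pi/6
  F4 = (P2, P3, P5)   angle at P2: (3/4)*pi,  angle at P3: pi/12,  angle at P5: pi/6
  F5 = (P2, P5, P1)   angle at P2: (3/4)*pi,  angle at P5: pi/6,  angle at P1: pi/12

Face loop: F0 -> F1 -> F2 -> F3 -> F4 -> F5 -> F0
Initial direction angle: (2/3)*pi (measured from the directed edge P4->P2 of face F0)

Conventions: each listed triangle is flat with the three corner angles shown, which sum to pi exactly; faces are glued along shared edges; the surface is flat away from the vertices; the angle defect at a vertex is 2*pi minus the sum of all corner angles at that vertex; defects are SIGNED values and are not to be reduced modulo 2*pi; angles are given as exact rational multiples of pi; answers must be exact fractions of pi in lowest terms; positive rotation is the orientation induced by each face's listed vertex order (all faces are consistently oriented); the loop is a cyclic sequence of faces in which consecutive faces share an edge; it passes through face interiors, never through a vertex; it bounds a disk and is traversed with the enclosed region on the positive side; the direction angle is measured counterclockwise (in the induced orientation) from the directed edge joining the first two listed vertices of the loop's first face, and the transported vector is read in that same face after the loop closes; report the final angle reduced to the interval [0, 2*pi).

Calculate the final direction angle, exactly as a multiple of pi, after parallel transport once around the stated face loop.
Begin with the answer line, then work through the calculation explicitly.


Answer: final direction angle = pi/6

enclosed vertex P2: corner angles sum to (5/2)*pi, defect = 2*pi - (5/2)*pi = -pi/2
enclosed vertex P4: corner angles sum to 2*pi, defect = 2*pi - 2*pi = 0
final direction = starting direction + enclosed defect total, reduced mod 2*pi (induced orientation)
final angle = (2/3)*pi - pi/2 = pi/6 (mod 2*pi)


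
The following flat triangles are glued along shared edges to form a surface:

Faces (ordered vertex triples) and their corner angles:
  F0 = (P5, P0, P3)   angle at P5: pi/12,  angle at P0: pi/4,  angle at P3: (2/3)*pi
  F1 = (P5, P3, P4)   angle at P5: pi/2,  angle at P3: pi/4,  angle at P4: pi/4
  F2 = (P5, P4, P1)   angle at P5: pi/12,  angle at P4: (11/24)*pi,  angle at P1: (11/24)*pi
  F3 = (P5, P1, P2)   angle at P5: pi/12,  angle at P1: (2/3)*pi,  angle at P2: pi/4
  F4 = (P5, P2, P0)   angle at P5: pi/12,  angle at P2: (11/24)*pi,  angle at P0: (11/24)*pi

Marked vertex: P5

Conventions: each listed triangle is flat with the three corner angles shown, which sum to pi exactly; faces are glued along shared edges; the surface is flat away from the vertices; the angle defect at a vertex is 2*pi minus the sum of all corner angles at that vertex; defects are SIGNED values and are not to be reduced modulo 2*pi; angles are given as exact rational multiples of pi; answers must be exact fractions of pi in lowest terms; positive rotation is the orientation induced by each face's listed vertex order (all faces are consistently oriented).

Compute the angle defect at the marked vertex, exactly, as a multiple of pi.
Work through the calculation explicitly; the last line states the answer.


Sum of corner angles at P5: (5/6)*pi
defect = 2*pi - (5/6)*pi

Answer: defect(P5) = (7/6)*pi


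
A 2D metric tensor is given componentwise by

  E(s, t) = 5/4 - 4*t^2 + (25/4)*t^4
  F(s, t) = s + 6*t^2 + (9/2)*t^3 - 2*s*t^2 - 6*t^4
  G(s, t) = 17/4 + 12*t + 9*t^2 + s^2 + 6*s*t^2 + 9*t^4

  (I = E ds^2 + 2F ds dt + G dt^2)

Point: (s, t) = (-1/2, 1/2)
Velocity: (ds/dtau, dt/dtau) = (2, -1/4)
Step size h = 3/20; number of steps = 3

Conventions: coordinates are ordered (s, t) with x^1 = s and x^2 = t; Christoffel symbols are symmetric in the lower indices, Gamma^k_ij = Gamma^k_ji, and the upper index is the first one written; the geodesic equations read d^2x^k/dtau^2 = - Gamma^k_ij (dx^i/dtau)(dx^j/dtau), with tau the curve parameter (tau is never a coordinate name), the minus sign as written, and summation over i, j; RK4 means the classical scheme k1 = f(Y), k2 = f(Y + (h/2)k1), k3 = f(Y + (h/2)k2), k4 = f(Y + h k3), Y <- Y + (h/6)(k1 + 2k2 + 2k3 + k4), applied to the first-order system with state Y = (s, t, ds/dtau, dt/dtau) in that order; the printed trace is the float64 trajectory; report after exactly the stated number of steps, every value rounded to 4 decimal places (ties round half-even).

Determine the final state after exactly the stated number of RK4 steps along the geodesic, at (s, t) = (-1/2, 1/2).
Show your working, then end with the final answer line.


f(Y) = (ds/dtau, dt/dtau, -Gamma^s_ij Y'^i Y'^j, -Gamma^t_ij Y'^i Y'^j) with the Gammas evaluated at the stage position; h = 0.150000; intermediate values shown to 6 dp
step 0: s = -0.5000, t = 0.5000, ds/dtau = 2.0000, dt/dtau = -0.2500
step 1:
  k1: at (s, t) = (-0.500000, 0.500000), (ds/dtau, dt/dtau) = (2.000000, -0.250000); Gamma_sss = -0.225306, Gamma_sst = -0.978939, Gamma_stt = 12.260571, Gamma_tss = 0.100408, Gamma_tst = 0.131918, Gamma_ttt = -0.507429; k1 = (2.000000, -0.250000, -0.844000, -0.238000)
  k2: at (s, t) = (-0.350000, 0.481250), (ds/dtau, dt/dtau) = (1.936700, -0.267850); Gamma_sss = -0.240105, Gamma_sst = -1.135154, Gamma_stt = 10.493693, Gamma_tss = 0.114510, Gamma_tst = 0.156438, Gamma_ttt = -0.259211; k2 = (1.936700, -0.267850, -1.029979, -0.248605)
  k3: at (s, t) = (-0.354747, 0.479911), (ds/dtau, dt/dtau) = (1.922752, -0.268645); Gamma_sss = -0.238938, Gamma_sst = -1.136909, Gamma_stt = 10.450482, Gamma_tss = 0.115184, Gamma_tst = 0.155262, Gamma_ttt = -0.248172; k3 = (1.922752, -0.268645, -1.045381, -0.247525)
  k4: at (s, t) = (-0.211587, 0.459703), (ds/dtau, dt/dtau) = (1.843193, -0.287129); Gamma_sss = -0.248034, Gamma_sst = -1.248232, Gamma_stt = 8.831393, Gamma_tss = 0.128978, Gamma_tst = 0.174210, Gamma_ttt = -0.026253; k4 = (1.843193, -0.287129, -1.206640, -0.251625)
  Y <- Y + (h/6)(k1 + 2k2 + 2k3 + k4): s = -0.2109, t = 0.4597, ds/dtau = 1.8450, dt/dtau = -0.2870
step 2:
  k1: at (s, t) = (-0.210948, 0.459747), (ds/dtau, dt/dtau) = (1.844966, -0.287047); Gamma_sss = -0.248155, Gamma_sst = -1.248520, Gamma_stt = 8.830181, Gamma_tss = 0.128967, Gamma_tst = 0.174353, Gamma_ttt = -0.026380; k1 = (1.844966, -0.287047, -1.205290, -0.252147)
  k2: at (s, t) = (-0.072575, 0.438218), (ds/dtau, dt/dtau) = (1.754569, -0.305958); Gamma_sss = -0.252961, Gamma_sst = -1.319835, Gamma_stt = 7.354258, Gamma_tss = 0.142454, Gamma_tst = 0.189116, Gamma_ttt = 0.171032; k2 = (1.754569, -0.305958, -1.326731, -0.251512)
  k3: at (s, t) = (-0.079355, 0.436800), (ds/dtau, dt/dtau) = (1.745461, -0.305911); Gamma_sss = -0.250732, Gamma_sst = -1.315181, Gamma_stt = 7.335539, Gamma_tss = 0.143022, Gamma_tst = 0.186873, Gamma_ttt = 0.177877; k3 = (1.745461, -0.305911, -1.327076, -0.252819)
  k4: at (s, t) = (0.050872, 0.413860), (ds/dtau, dt/dtau) = (1.645905, -0.324970); Gamma_sss = -0.251238, Gamma_sst = -1.345686, Gamma_stt = 6.023963, Gamma_tss = 0.156121, Gamma_tst = 0.197264, Gamma_ttt = 0.349706; k4 = (1.645905, -0.324970, -1.395094, -0.248843)
  Y <- Y + (h/6)(k1 + 2k2 + 2k3 + k4): s = 0.0513, t = 0.4139, ds/dtau = 1.6473, dt/dtau = -0.3248
step 3:
  k1: at (s, t) = (0.051326, 0.413853), (ds/dtau, dt/dtau) = (1.647266, -0.324788); Gamma_sss = -0.251306, Gamma_sst = -1.345899, Gamma_stt = 6.021778, Gamma_tss = 0.156132, Gamma_tst = 0.197352, Gamma_ttt = 0.349881; k1 = (1.647266, -0.324788, -1.393455, -0.249399)
  k2: at (s, t) = (0.174871, 0.389494), (ds/dtau, dt/dtau) = (1.542757, -0.343493); Gamma_sss = -0.248876, Gamma_sst = -1.342774, Gamma_stt = 4.855171, Gamma_tss = 0.168875, Gamma_tst = 0.204696, Gamma_ttt = 0.500311; k2 = (1.542757, -0.343493, -1.403645, -0.244021)
  k3: at (s, t) = (0.167032, 0.388091), (ds/dtau, dt/dtau) = (1.541993, -0.343090); Gamma_sss = -0.246174, Gamma_sst = -1.334617, Gamma_stt = 4.853725, Gamma_tss = 0.169358, Gamma_tst = 0.201972, Gamma_ttt = 0.503969; k3 = (1.541993, -0.343090, -1.398136, -0.248308)
  k4: at (s, t) = (0.282625, 0.362390), (ds/dtau, dt/dtau) = (1.437546, -0.362035); Gamma_sss = -0.241499, Gamma_sst = -1.301685, Gamma_stt = 3.833722, Gamma_tss = 0.181607, Gamma_tst = 0.206830, Gamma_ttt = 0.633753; k4 = (1.437546, -0.362035, -1.358319, -0.243076)
  Y <- Y + (h/6)(k1 + 2k2 + 2k3 + k4): s = 0.2827, t = 0.3624, ds/dtau = 1.4384, dt/dtau = -0.3617

Answer: s = 0.2827, t = 0.3624, ds/dtau = 1.4384, dt/dtau = -0.3617


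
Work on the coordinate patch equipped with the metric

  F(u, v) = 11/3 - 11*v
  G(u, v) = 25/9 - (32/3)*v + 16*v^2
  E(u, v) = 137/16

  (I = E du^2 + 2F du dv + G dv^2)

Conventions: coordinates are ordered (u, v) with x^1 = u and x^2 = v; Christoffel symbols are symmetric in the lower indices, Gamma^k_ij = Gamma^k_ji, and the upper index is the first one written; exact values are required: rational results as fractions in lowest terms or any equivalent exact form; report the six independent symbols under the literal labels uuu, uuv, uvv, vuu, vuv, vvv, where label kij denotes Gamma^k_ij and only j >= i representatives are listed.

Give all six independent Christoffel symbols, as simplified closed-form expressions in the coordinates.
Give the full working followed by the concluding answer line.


E = 137/16; F = 11/3 - 11*v; G = 25/9 - (32/3)*v + 16*v^2
Gamma^k_ij = (1/2) g^{kl} (d_i g_jl + d_j g_il - d_l g_ij), with g^inv = (1/(EG-F^2)) [[G, -F], [-F, E]]
first partials: E_u = 0, E_v = 0, F_u = 0, F_v = -11, G_u = 0, G_v = -32/3 + 32*v
D = EG - F^2 = 1489/144 - (32/3)*v + 16*v^2
expanded: Gamma^u_uu = (G E_u - 2F F_u + F E_v)/(2D), Gamma^u_uv = (G E_v - F G_u)/(2D), Gamma^u_vv = (2G F_v - G G_u - F G_v)/(2D), Gamma^v_uu = (2E F_u - E E_v - F E_u)/(2D), Gamma^v_uv = (E G_u - F E_v)/(2D), Gamma^v_vv = (E G_v - 2F F_v + F G_u)/(2D); substitute and cancel common factors

Answer: Gamma_uuu = 0, Gamma_uuv = 0, Gamma_uvv = -1584/(2304*v^2 - 1536*v + 1489), Gamma_vuu = 0, Gamma_vuv = 0, Gamma_vvv = (2304*v - 768)/(2304*v^2 - 1536*v + 1489)


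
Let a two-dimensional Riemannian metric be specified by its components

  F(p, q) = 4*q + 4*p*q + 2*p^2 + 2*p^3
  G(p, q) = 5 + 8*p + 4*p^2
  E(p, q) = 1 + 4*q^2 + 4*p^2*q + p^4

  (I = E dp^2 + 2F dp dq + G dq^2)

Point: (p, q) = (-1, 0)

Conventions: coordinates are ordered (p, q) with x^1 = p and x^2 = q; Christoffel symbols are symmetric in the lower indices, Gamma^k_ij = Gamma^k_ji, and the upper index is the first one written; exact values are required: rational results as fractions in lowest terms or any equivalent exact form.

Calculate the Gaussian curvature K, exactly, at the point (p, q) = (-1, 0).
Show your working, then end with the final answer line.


E = 2, F = 0, G = 1, EG - F^2 = 2 at the point
E_p = -4, E_q = 4, F_p = 2, F_q = 0, G_p = 0, G_q = 0
E_qq = 8, F_pq = 4, G_pp = 8
Evaluate Brioschi's two determinant matrices M1, M2 and divide by (EG - F^2)^2.
M1 = [[-E_qq/2 + F_pq - G_pp/2, E_p/2, F_p - E_q/2], [F_q - G_p/2, E, F], [G_q/2, F, G]] = [[-4, -2, 0], [0, 2, 0], [0, 0, 1]]; det M1 = -8
M2 = [[0, E_q/2, G_p/2], [E_q/2, E, F], [G_p/2, F, G]] = [[0, 2, 0], [2, 2, 0], [0, 0, 1]]; det M2 = -4
det M1 - det M2 = -4; K = -4 / (2)^2 = -1

Answer: K = -1


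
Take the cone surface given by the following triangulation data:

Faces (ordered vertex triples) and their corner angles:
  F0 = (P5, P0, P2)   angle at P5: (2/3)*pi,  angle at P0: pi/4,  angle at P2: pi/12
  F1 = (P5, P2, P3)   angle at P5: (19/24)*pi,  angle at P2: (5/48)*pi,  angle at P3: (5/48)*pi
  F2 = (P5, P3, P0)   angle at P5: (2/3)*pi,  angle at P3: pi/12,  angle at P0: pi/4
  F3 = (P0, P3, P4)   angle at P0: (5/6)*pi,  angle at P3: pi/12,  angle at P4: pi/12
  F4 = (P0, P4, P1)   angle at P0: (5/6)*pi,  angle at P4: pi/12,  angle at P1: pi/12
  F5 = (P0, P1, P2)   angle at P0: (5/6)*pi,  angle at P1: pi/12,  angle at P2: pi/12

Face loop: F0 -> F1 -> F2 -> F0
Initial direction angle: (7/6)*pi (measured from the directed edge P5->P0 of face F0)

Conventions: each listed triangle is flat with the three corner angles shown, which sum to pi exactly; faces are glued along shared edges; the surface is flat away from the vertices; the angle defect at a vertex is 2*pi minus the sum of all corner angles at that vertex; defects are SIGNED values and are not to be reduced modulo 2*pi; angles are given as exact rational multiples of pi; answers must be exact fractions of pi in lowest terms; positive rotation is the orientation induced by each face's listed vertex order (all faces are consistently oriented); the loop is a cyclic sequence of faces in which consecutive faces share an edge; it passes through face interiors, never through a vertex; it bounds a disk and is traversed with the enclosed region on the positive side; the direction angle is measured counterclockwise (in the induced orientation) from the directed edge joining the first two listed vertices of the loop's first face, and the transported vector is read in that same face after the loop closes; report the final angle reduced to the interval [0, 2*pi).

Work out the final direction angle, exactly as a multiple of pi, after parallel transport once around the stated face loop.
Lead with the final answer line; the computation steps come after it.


Answer: final direction angle = (25/24)*pi

enclosed vertex P5: corner angles sum to (17/8)*pi, defect = 2*pi - (17/8)*pi = -pi/8
by Gauss-Bonnet the loop rotates the vector by the enclosed defect sum (positive orientation, mod 2*pi)
final angle = (7/6)*pi - pi/8 = (25/24)*pi (mod 2*pi)


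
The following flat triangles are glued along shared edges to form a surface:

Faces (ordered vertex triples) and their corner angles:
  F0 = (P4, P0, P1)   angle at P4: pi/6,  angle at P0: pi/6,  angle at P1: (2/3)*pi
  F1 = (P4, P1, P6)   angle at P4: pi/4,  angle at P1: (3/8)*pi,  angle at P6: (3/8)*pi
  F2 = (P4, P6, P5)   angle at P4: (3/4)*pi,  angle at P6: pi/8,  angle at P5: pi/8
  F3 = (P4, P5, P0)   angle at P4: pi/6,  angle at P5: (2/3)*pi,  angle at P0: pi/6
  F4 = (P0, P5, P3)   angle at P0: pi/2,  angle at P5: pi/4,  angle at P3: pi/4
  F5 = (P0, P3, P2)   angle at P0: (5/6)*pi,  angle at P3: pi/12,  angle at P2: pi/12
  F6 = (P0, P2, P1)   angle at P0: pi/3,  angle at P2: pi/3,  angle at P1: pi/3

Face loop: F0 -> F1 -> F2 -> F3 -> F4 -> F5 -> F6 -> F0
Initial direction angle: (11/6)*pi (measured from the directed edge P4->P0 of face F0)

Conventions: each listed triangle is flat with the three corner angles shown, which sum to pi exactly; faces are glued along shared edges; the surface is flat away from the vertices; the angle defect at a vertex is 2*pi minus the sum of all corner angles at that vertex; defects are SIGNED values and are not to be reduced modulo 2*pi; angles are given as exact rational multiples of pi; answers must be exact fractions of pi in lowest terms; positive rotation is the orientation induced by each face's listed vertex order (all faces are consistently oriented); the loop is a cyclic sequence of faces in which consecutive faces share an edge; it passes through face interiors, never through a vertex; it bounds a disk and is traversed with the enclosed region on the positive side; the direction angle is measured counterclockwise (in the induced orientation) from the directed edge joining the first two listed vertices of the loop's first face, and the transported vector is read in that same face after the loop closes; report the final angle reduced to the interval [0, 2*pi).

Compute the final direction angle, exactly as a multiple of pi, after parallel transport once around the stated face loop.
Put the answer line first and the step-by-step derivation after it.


Answer: final direction angle = pi/2

enclosed vertex P0: corner angles sum to 2*pi, defect = 2*pi - 2*pi = 0
enclosed vertex P4: corner angles sum to (4/3)*pi, defect = 2*pi - (4/3)*pi = (2/3)*pi
summing the enclosed defects onto the initial angle, mod 2*pi in the induced orientation:
final angle = (11/6)*pi + (2/3)*pi = pi/2 (mod 2*pi)


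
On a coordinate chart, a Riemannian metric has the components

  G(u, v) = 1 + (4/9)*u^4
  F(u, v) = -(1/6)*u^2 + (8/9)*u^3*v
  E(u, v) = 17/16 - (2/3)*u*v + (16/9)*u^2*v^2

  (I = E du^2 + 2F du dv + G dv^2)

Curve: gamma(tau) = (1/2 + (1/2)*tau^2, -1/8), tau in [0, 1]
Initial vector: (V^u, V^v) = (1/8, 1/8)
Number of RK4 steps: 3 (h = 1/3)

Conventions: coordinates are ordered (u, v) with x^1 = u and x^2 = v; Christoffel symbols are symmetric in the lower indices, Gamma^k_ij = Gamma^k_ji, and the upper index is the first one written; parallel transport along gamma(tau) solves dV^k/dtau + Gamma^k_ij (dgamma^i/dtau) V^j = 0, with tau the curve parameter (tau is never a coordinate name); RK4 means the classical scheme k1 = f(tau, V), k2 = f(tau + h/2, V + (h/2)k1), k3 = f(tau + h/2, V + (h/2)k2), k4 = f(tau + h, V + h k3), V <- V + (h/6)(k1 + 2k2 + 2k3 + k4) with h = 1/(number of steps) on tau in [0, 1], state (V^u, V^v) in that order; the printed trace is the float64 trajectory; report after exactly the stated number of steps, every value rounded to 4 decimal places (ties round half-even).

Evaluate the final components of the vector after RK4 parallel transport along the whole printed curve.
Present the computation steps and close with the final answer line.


gamma'(tau) = (tau, 0); f(tau, V)^k = -Gamma^k_ij(gamma(tau)) gamma'^i(tau) V^j; h = 1/3; intermediate values shown to 6 dp
curve data and Christoffel symbols at the stage parameters:
  tau = 0.000000: gamma = (0.500000, -0.125000), gamma' = (0.000000, 0.000000); Gamma_uuu = 0.048780, Gamma_uuv = -0.195122, Gamma_uvv = 0.000000, Gamma_vuu = -0.024390, Gamma_vuv = 0.097561, Gamma_vvv = 0.000000
  tau = 0.166667: gamma = (0.513889, -0.125000), gamma' = (0.166667, 0.000000); Gamma_uuu = 0.048915, Gamma_uuv = -0.201093, Gamma_uvv = 0.000000, Gamma_vuu = -0.025657, Gamma_vuv = 0.105478, Gamma_vvv = 0.000000
  tau = 0.333333: gamma = (0.555556, -0.125000), gamma' = (0.333333, 0.000000); Gamma_uuu = 0.049235, Gamma_uuv = -0.218824, Gamma_uvv = 0.000000, Gamma_vuu = -0.029571, Gamma_vuv = 0.131426, Gamma_vvv = 0.000000
  tau = 0.500000: gamma = (0.625000, -0.125000), gamma' = (0.500000, 0.000000); Gamma_uuu = 0.049468, Gamma_uuv = -0.247340, Gamma_uvv = 0.000000, Gamma_vuu = -0.036374, Gamma_vuv = 0.181868, Gamma_vvv = 0.000000
  tau = 0.666667: gamma = (0.722222, -0.125000), gamma' = (0.666667, 0.000000); Gamma_uuu = 0.049065, Gamma_uuv = -0.283487, Gamma_uvv = 0.000000, Gamma_vuu = -0.046067, Gamma_vuv = 0.266162, Gamma_vvv = 0.000000
  tau = 0.833333: gamma = (0.847222, -0.125000), gamma' = (0.833333, 0.000000); Gamma_uuu = 0.047178, Gamma_uuv = -0.319759, Gamma_uvv = 0.000000, Gamma_vuu = -0.057708, Gamma_vuv = 0.391132, Gamma_vvv = 0.000000
  tau = 1.000000: gamma = (1.000000, -0.125000), gamma' = (1.000000, 0.000000); Gamma_uuu = 0.042918, Gamma_uuv = -0.343348, Gamma_uvv = 0.000000, Gamma_vuu = -0.068670, Gamma_vuv = 0.549356, Gamma_vvv = 0.000000
step 0: V^u = 0.1250, V^v = 0.1250
step 1: k1 = (0.000000, 0.000000), k2 = (0.003170, -0.001663), k3 = (0.003157, -0.001656), k4 = (0.007009, -0.004209); V <- V + (h/6)(k1 + 2k2 + 2k3 + k4): V^u = 0.1261, V^v = 0.1244
step 2: k1 = (0.007004, -0.004207), k2 = (0.012150, -0.008934), k3 = (0.012031, -0.008847), k4 = (0.018697, -0.017554); V <- V + (h/6)(k1 + 2k2 + 2k3 + k4): V^u = 0.1302, V^v = 0.1212
step 3: k1 = (0.018649, -0.017509), k2 = (0.026280, -0.032146), k3 = (0.025580, -0.031290), k4 = (0.032083, -0.051332); V <- V + (h/6)(k1 + 2k2 + 2k3 + k4): V^u = 0.1388, V^v = 0.1103

Answer: V^u = 0.1388, V^v = 0.1103


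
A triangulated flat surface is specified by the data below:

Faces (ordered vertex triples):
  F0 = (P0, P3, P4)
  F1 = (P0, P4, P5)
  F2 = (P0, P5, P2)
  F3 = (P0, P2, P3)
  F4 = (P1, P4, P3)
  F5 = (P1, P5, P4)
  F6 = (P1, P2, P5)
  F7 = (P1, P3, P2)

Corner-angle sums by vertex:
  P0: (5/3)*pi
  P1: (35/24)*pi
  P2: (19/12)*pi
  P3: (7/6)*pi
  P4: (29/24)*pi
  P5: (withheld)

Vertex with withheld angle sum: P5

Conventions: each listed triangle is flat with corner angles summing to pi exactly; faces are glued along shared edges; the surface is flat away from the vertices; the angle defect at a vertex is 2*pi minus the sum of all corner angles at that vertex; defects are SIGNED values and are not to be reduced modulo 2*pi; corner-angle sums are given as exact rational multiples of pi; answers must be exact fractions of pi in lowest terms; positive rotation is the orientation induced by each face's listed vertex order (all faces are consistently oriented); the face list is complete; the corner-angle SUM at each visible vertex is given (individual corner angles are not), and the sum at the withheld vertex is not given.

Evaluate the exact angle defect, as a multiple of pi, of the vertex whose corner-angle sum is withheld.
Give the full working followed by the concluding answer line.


V = 6, E = 12, F = 8; chi = V - E + F = 2
Gauss-Bonnet: total defect = 2*pi*chi = 4*pi; visible defects sum to (35/12)*pi

Answer: defect(P5) = (13/12)*pi


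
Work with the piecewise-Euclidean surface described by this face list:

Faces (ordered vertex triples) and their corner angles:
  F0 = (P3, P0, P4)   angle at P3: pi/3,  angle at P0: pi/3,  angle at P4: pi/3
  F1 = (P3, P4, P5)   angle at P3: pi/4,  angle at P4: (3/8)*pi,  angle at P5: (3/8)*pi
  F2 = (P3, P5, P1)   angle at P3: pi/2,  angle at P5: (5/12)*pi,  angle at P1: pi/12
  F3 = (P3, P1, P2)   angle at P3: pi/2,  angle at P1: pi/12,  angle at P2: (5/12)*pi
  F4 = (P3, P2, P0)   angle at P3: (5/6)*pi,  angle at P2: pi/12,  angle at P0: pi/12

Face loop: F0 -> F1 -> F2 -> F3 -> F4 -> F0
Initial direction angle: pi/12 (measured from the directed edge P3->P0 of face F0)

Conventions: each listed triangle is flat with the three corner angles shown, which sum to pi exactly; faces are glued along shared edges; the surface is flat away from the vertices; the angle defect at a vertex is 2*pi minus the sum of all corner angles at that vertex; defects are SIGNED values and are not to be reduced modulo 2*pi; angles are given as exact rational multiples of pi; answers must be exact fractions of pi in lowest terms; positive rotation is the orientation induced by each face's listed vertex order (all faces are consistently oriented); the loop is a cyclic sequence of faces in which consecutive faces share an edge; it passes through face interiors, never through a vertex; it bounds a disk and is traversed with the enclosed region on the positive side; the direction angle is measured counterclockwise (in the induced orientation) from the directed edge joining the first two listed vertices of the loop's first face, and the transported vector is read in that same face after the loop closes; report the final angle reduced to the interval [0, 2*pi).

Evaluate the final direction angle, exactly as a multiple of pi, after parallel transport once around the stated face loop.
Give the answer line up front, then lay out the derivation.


Answer: final direction angle = (5/3)*pi

enclosed vertex P3: corner angles sum to (29/12)*pi, defect = 2*pi - (29/12)*pi = (-5/12)*pi
by Gauss-Bonnet the loop rotates the vector by the enclosed defect sum (positive orientation, mod 2*pi)
final angle = pi/12 - (5/12)*pi = (5/3)*pi (mod 2*pi)


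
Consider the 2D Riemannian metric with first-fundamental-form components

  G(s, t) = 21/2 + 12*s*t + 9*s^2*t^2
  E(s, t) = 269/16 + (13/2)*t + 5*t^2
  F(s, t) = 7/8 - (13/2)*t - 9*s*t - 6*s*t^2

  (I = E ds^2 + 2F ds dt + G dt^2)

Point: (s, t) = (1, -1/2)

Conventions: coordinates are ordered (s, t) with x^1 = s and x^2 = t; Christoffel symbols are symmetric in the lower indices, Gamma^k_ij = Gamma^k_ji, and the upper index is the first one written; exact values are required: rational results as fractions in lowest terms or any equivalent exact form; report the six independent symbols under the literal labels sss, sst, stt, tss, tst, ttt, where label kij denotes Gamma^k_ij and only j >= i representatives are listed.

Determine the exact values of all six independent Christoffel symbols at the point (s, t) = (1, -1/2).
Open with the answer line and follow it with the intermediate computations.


Answer: Gamma_sss = -57/175, Gamma_sst = 37/175, Gamma_stt = -248/175, Gamma_tss = 237/350, Gamma_tst = -117/350, Gamma_ttt = 902/525

E = 237/16, F = 57/8, G = 27/4 at the point
E_s = 0, E_t = 3/2, F_s = 3, F_t = -19/2, G_s = -3/2, G_t = 3
EG - F^2 = 1575/32;  g^inv = (32/1575) * [[27/4, -57/8], [-57/8, 237/16]]
first-kind symbols [ij,l] = (1/2)(d_i g_jl + d_j g_il - d_l g_ij): [ss,s] = E_s/2 = 0, [ss,t] = F_s - E_t/2 = 9/4, [st,s] = E_t/2 = 3/4, [st,t] = G_s/2 = -3/4, [tt,s] = F_t - G_s/2 = -35/4, [tt,t] = G_t/2 = 3/2
Gamma^s_ij = (G*[ij,s] - F*[ij,t])/(EG - F^2), Gamma^t_ij = (E*[ij,t] - F*[ij,s])/(EG - F^2)


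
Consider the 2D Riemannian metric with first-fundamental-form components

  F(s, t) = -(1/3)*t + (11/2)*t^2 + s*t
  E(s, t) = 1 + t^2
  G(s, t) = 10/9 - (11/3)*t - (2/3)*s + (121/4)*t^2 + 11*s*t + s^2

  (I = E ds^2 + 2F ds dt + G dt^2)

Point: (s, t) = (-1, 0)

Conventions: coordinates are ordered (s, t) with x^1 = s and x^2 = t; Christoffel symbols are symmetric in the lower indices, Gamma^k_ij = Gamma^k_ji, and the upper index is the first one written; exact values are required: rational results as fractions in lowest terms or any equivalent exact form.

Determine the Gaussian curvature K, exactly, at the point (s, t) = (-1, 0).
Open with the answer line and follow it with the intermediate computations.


Answer: K = -81/625

E = 1, F = 0, G = 25/9, EG - F^2 = 25/9 at the point
E_s = 0, E_t = 0, F_s = 0, F_t = -4/3, G_s = -8/3, G_t = -44/3
E_tt = 2, F_st = 1, G_ss = 2
Evaluate Brioschi's two determinant matrices M1, M2 and divide by (EG - F^2)^2.
M1 = [[-E_tt/2 + F_st - G_ss/2, E_s/2, F_s - E_t/2], [F_t - G_s/2, E, F], [G_t/2, F, G]] = [[-1, 0, 0], [0, 1, 0], [-22/3, 0, 25/9]]; det M1 = -25/9
M2 = [[0, E_t/2, G_s/2], [E_t/2, E, F], [G_s/2, F, G]] = [[0, 0, -4/3], [0, 1, 0], [-4/3, 0, 25/9]]; det M2 = -16/9
det M1 - det M2 = -1; K = -1 / (25/9)^2 = -81/625


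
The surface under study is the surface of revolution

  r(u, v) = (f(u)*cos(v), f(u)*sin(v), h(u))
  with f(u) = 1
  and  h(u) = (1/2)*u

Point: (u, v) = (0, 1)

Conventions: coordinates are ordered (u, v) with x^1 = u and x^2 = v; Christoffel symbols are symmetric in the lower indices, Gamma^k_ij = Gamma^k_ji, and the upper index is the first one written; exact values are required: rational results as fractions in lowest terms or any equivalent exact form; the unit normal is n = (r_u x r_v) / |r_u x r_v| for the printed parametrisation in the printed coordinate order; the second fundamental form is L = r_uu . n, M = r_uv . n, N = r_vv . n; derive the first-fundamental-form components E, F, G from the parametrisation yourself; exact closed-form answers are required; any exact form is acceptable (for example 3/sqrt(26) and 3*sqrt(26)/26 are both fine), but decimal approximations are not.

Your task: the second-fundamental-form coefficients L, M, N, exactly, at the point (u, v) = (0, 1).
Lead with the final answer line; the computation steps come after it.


Answer: L = 0, M = 0, N = 1

f = 1, f' = 0, f'' = 0, h' = 1/2, h'' = 0
E = 1/4, F = 0, G = 1; answer radicand W^2 = 1/4
unnormalised second-form numerators: l = 0, m = 0, n = 1/2; L = l/sqrt(1/4), and similarly M = m/sqrt(W^2), N = n/sqrt(W^2)


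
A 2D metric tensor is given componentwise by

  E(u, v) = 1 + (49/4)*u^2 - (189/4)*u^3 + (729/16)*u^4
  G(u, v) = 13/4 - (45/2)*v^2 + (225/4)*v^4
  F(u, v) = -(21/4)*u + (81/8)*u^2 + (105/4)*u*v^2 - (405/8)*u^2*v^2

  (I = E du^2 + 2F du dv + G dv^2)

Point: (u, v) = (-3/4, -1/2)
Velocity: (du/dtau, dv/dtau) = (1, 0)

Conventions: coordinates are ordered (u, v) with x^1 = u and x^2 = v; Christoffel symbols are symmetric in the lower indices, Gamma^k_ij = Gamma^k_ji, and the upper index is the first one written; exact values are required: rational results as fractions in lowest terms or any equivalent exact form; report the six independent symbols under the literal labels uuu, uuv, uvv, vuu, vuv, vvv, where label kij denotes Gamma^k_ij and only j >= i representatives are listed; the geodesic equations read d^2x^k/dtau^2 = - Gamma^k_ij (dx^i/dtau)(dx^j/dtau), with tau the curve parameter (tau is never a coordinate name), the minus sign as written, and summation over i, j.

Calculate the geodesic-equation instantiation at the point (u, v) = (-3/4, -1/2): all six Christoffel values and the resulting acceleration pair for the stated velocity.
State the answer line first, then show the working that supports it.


Answer: Gamma_uuu = -358392/173593, Gamma_uuv = 0, Gamma_uvv = 197280/173593, Gamma_vuu = 20928/173593, Gamma_vuv = 0, Gamma_vvv = -11520/173593; accelerations (d^2u/dtau^2, d^2v/dtau^2) = (358392/173593, -20928/173593)

E = 173017/4096, F = -1233/512, G = 73/64 at the point
E_u = -44799/256, E_v = 0, F_u = 327/64, F_v = 6165/128, G_u = 0, G_v = -45/8
EG - F^2 = 173593/4096;  g^inv = (4096/173593) * [[73/64, 1233/512], [1233/512, 173017/4096]]
first-kind symbols [ij,l] = (1/2)(d_i g_jl + d_j g_il - d_l g_ij): [uu,u] = E_u/2 = -44799/512, [uu,v] = F_u - E_v/2 = 327/64, [uv,u] = E_v/2 = 0, [uv,v] = G_u/2 = 0, [vv,u] = F_v - G_u/2 = 6165/128, [vv,v] = G_v/2 = -45/16
Gamma^u_ij = (G*[ij,u] - F*[ij,v])/(EG - F^2), Gamma^v_ij = (E*[ij,v] - F*[ij,u])/(EG - F^2)
Gamma_uuu = -358392/173593, Gamma_uuv = 0, Gamma_uvv = 197280/173593, Gamma_vuu = 20928/173593, Gamma_vuv = 0, Gamma_vvv = -11520/173593
d^2u/dtau^2 = -(Gamma_uuu*(1)^2 + 2*Gamma_uuv*(1)*(0) + Gamma_uvv*(0)^2) = 358392/173593
d^2v/dtau^2 = -(Gamma_vuu*(1)^2 + 2*Gamma_vuv*(1)*(0) + Gamma_vvv*(0)^2) = -20928/173593


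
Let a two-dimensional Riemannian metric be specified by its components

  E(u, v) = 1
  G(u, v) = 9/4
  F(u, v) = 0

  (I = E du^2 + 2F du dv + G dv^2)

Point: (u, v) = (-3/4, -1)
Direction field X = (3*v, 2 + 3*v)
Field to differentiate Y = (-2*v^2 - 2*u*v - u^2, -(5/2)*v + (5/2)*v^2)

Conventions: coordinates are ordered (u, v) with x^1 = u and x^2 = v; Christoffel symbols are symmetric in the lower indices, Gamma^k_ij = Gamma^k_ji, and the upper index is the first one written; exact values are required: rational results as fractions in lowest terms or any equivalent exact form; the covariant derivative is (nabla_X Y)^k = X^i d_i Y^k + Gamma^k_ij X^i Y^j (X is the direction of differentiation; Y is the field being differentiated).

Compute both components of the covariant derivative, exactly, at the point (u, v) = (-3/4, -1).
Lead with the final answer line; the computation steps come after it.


Answer: (nabla_X Y)^u = -16, (nabla_X Y)^v = 15/2

E = 1, F = 0, G = 9/4 at the point
E_u = 0, E_v = 0, F_u = 0, F_v = 0, G_u = 0, G_v = 0
EG - F^2 = 9/4;  g^inv = (4/9) * [[9/4, 0], [0, 1]]
first-kind symbols [ij,l] = (1/2)(d_i g_jl + d_j g_il - d_l g_ij): [uu,u] = E_u/2 = 0, [uu,v] = F_u - E_v/2 = 0, [uv,u] = E_v/2 = 0, [uv,v] = G_u/2 = 0, [vv,u] = F_v - G_u/2 = 0, [vv,v] = G_v/2 = 0
Gamma^u_ij = (G*[ij,u] - F*[ij,v])/(EG - F^2), Gamma^v_ij = (E*[ij,v] - F*[ij,u])/(EG - F^2)
Gamma_uuu = 0, Gamma_uuv = 0, Gamma_uvv = 0, Gamma_vuu = 0, Gamma_vuv = 0, Gamma_vvv = 0
X = (-3, -1), Y = (-65/16, 5) at the point


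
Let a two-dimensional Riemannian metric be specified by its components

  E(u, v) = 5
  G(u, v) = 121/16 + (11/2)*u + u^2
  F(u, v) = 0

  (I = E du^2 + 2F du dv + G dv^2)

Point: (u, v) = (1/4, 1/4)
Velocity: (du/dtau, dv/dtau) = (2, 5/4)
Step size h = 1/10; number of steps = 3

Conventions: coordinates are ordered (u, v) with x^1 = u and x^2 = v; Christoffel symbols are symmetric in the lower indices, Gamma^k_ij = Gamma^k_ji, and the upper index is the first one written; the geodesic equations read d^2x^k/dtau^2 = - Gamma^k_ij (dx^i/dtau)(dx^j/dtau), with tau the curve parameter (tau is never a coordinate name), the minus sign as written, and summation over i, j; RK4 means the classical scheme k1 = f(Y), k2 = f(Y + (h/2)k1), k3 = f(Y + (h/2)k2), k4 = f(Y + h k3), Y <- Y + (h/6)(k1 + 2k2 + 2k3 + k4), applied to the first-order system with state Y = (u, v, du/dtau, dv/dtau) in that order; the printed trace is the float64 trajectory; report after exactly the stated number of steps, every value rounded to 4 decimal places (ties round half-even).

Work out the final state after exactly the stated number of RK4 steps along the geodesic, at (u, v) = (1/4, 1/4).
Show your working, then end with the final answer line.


f(Y) = (du/dtau, dv/dtau, -Gamma^u_ij Y'^i Y'^j, -Gamma^v_ij Y'^i Y'^j) with the Gammas evaluated at the stage position; h = 0.100000; intermediate values shown to 6 dp
step 0: u = 0.2500, v = 0.2500, du/dtau = 2.0000, dv/dtau = 1.2500
step 1:
  k1: at (u, v) = (0.250000, 0.250000), (du/dtau, dv/dtau) = (2.000000, 1.250000); Gamma_uuu = 0.000000, Gamma_uuv = 0.000000, Gamma_uvv = -0.600000, Gamma_vuu = 0.000000, Gamma_vuv = 0.333333, Gamma_vvv = 0.000000; k1 = (2.000000, 1.250000, 0.937500, -1.666667)
  k2: at (u, v) = (0.350000, 0.312500), (du/dtau, dv/dtau) = (2.046875, 1.166667); Gamma_uuu = 0.000000, Gamma_uuv = 0.000000, Gamma_uvv = -0.620000, Gamma_vuu = 0.000000, Gamma_vuv = 0.322581, Gamma_vvv = 0.000000; k2 = (2.046875, 1.166667, 0.843889, -1.540659)
  k3: at (u, v) = (0.352344, 0.308333), (du/dtau, dv/dtau) = (2.042194, 1.172967); Gamma_uuu = 0.000000, Gamma_uuv = 0.000000, Gamma_uvv = -0.620469, Gamma_vuu = 0.000000, Gamma_vuv = 0.322337, Gamma_vvv = 0.000000; k3 = (2.042194, 1.172967, 0.853673, -1.544269)
  k4: at (u, v) = (0.454219, 0.367297), (du/dtau, dv/dtau) = (2.085367, 1.095573); Gamma_uuu = 0.000000, Gamma_uuv = 0.000000, Gamma_uvv = -0.640844, Gamma_vuu = 0.000000, Gamma_vuv = 0.312088, Gamma_vvv = 0.000000; k4 = (2.085367, 1.095573, 0.769192, -1.426040)
  Y <- Y + (h/6)(k1 + 2k2 + 2k3 + k4): u = 0.4544, v = 0.3671, du/dtau = 2.0850, dv/dtau = 1.0956
step 2:
  k1: at (u, v) = (0.454392, 0.367081), (du/dtau, dv/dtau) = (2.085030, 1.095624); Gamma_uuu = 0.000000, Gamma_uuv = 0.000000, Gamma_uvv = -0.640878, Gamma_vuu = 0.000000, Gamma_vuv = 0.312072, Gamma_vvv = 0.000000; k1 = (2.085030, 1.095624, 0.769305, -1.425799)
  k2: at (u, v) = (0.558643, 0.421862), (du/dtau, dv/dtau) = (2.123496, 1.024334); Gamma_uuu = 0.000000, Gamma_uuv = 0.000000, Gamma_uvv = -0.661729, Gamma_vuu = 0.000000, Gamma_vuv = 0.302239, Gamma_vvv = 0.000000; k2 = (2.123496, 1.024334, 0.694326, -1.314840)
  k3: at (u, v) = (0.560567, 0.418297), (du/dtau, dv/dtau) = (2.119747, 1.029882); Gamma_uuu = 0.000000, Gamma_uuv = 0.000000, Gamma_uvv = -0.662113, Gamma_vuu = 0.000000, Gamma_vuv = 0.302063, Gamma_vvv = 0.000000; k3 = (2.119747, 1.029882, 0.702275, -1.318861)
  k4: at (u, v) = (0.666366, 0.470069), (du/dtau, dv/dtau) = (2.155258, 0.963738); Gamma_uuu = 0.000000, Gamma_uuv = 0.000000, Gamma_uvv = -0.683273, Gamma_vuu = 0.000000, Gamma_vuv = 0.292709, Gamma_vvv = 0.000000; k4 = (2.155258, 0.963738, 0.634618, -1.215972)
  Y <- Y + (h/6)(k1 + 2k2 + 2k3 + k4): u = 0.6665, v = 0.4699, du/dtau = 2.1550, dv/dtau = 0.9638
step 3:
  k1: at (u, v) = (0.666505, 0.469877), (du/dtau, dv/dtau) = (2.154982, 0.963804); Gamma_uuu = 0.000000, Gamma_uuv = 0.000000, Gamma_uvv = -0.683301, Gamma_vuu = 0.000000, Gamma_vuv = 0.292697, Gamma_vvv = 0.000000; k1 = (2.154982, 0.963804, 0.634731, -1.215852)
  k2: at (u, v) = (0.774254, 0.518067), (du/dtau, dv/dtau) = (2.186719, 0.903012); Gamma_uuu = 0.000000, Gamma_uuv = 0.000000, Gamma_uvv = -0.704851, Gamma_vuu = 0.000000, Gamma_vuv = 0.283748, Gamma_vvv = 0.000000; k2 = (2.186719, 0.903012, 0.574757, -1.120596)
  k3: at (u, v) = (0.775841, 0.515028), (du/dtau, dv/dtau) = (2.183720, 0.907775); Gamma_uuu = 0.000000, Gamma_uuv = 0.000000, Gamma_uvv = -0.705168, Gamma_vuu = 0.000000, Gamma_vuv = 0.283620, Gamma_vvv = 0.000000; k3 = (2.183720, 0.907775, 0.581097, -1.124456)
  k4: at (u, v) = (0.884877, 0.560655), (du/dtau, dv/dtau) = (2.213092, 0.851359); Gamma_uuu = 0.000000, Gamma_uuv = 0.000000, Gamma_uvv = -0.726975, Gamma_vuu = 0.000000, Gamma_vuv = 0.275112, Gamma_vvv = 0.000000; k4 = (2.213092, 0.851359, 0.526920, -1.036698)
  Y <- Y + (h/6)(k1 + 2k2 + 2k3 + k4): u = 0.8850, v = 0.5605, du/dtau = 2.2129, dv/dtau = 0.8514

Answer: u = 0.8850, v = 0.5605, du/dtau = 2.2129, dv/dtau = 0.8514
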